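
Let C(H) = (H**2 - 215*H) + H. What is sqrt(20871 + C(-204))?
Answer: sqrt(106143) ≈ 325.80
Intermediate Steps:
C(H) = H**2 - 214*H
sqrt(20871 + C(-204)) = sqrt(20871 - 204*(-214 - 204)) = sqrt(20871 - 204*(-418)) = sqrt(20871 + 85272) = sqrt(106143)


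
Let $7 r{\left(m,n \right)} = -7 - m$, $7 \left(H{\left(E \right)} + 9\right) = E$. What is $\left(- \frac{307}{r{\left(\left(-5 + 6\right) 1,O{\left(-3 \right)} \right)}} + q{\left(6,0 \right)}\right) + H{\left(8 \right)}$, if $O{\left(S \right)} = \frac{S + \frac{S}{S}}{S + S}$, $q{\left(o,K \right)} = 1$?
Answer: $\frac{14659}{56} \approx 261.77$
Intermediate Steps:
$H{\left(E \right)} = -9 + \frac{E}{7}$
$O{\left(S \right)} = \frac{1 + S}{2 S}$ ($O{\left(S \right)} = \frac{S + 1}{2 S} = \left(1 + S\right) \frac{1}{2 S} = \frac{1 + S}{2 S}$)
$r{\left(m,n \right)} = -1 - \frac{m}{7}$ ($r{\left(m,n \right)} = \frac{-7 - m}{7} = -1 - \frac{m}{7}$)
$\left(- \frac{307}{r{\left(\left(-5 + 6\right) 1,O{\left(-3 \right)} \right)}} + q{\left(6,0 \right)}\right) + H{\left(8 \right)} = \left(- \frac{307}{-1 - \frac{\left(-5 + 6\right) 1}{7}} + 1\right) + \left(-9 + \frac{1}{7} \cdot 8\right) = \left(- \frac{307}{-1 - \frac{1 \cdot 1}{7}} + 1\right) + \left(-9 + \frac{8}{7}\right) = \left(- \frac{307}{-1 - \frac{1}{7}} + 1\right) - \frac{55}{7} = \left(- \frac{307}{- \frac{8}{7}} + 1\right) - \frac{55}{7} = \left(\left(-307\right) \left(- \frac{7}{8}\right) + 1\right) - \frac{55}{7} = \left(\frac{2149}{8} + 1\right) - \frac{55}{7} = \frac{2157}{8} - \frac{55}{7} = \frac{14659}{56}$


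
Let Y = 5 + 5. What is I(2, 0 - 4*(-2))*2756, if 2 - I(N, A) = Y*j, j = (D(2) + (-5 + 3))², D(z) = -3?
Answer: -683488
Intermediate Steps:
Y = 10
j = 25 (j = (-3 + (-5 + 3))² = (-3 - 2)² = (-5)² = 25)
I(N, A) = -248 (I(N, A) = 2 - 10*25 = 2 - 1*250 = 2 - 250 = -248)
I(2, 0 - 4*(-2))*2756 = -248*2756 = -683488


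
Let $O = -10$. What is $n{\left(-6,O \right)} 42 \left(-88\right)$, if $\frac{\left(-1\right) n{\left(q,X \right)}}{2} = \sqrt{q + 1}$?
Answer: $7392 i \sqrt{5} \approx 16529.0 i$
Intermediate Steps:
$n{\left(q,X \right)} = - 2 \sqrt{1 + q}$ ($n{\left(q,X \right)} = - 2 \sqrt{q + 1} = - 2 \sqrt{1 + q}$)
$n{\left(-6,O \right)} 42 \left(-88\right) = - 2 \sqrt{1 - 6} \cdot 42 \left(-88\right) = - 2 \sqrt{-5} \cdot 42 \left(-88\right) = - 2 i \sqrt{5} \cdot 42 \left(-88\right) = - 84 i \sqrt{5} \left(-88\right) = 7392 i \sqrt{5}$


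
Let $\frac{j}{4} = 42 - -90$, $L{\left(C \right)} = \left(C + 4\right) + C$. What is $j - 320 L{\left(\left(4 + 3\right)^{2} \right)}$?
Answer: $-32112$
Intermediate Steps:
$L{\left(C \right)} = 4 + 2 C$ ($L{\left(C \right)} = \left(4 + C\right) + C = 4 + 2 C$)
$j = 528$ ($j = 4 \left(42 - -90\right) = 4 \left(42 + 90\right) = 4 \cdot 132 = 528$)
$j - 320 L{\left(\left(4 + 3\right)^{2} \right)} = 528 - 320 \left(4 + 2 \left(4 + 3\right)^{2}\right) = 528 - 320 \left(4 + 2 \cdot 7^{2}\right) = 528 - 320 \left(4 + 2 \cdot 49\right) = 528 - 320 \left(4 + 98\right) = 528 - 32640 = -32112$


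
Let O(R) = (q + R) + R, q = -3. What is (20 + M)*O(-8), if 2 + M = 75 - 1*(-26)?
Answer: -2261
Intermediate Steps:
O(R) = -3 + 2*R (O(R) = (-3 + R) + R = -3 + 2*R)
M = 99 (M = -2 + (75 - 1*(-26)) = -2 + (75 + 26) = -2 + 101 = 99)
(20 + M)*O(-8) = (20 + 99)*(-3 + 2*(-8)) = 119*(-3 - 16) = 119*(-19) = -2261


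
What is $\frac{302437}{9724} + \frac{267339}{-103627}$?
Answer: $\frac{28741034563}{1007668948} \approx 28.522$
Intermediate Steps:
$\frac{302437}{9724} + \frac{267339}{-103627} = 302437 \cdot \frac{1}{9724} + 267339 \left(- \frac{1}{103627}\right) = \frac{302437}{9724} - \frac{267339}{103627} = \frac{28741034563}{1007668948}$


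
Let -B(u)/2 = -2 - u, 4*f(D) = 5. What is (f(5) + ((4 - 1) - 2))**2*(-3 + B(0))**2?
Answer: 81/16 ≈ 5.0625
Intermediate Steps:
f(D) = 5/4 (f(D) = (1/4)*5 = 5/4)
B(u) = 4 + 2*u (B(u) = -2*(-2 - u) = 4 + 2*u)
(f(5) + ((4 - 1) - 2))**2*(-3 + B(0))**2 = (5/4 + ((4 - 1) - 2))**2*(-3 + (4 + 2*0))**2 = (5/4 + (3 - 2))**2*(-3 + (4 + 0))**2 = (5/4 + 1)**2*(-3 + 4)**2 = (9/4)**2*1**2 = (81/16)*1 = 81/16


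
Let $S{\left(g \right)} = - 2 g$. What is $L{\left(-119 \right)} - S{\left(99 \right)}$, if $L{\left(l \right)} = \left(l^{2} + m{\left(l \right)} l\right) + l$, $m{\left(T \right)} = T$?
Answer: $28401$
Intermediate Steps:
$L{\left(l \right)} = l + 2 l^{2}$ ($L{\left(l \right)} = \left(l^{2} + l l\right) + l = \left(l^{2} + l^{2}\right) + l = 2 l^{2} + l = l + 2 l^{2}$)
$L{\left(-119 \right)} - S{\left(99 \right)} = - 119 \left(1 + 2 \left(-119\right)\right) - \left(-2\right) 99 = - 119 \left(1 - 238\right) - -198 = \left(-119\right) \left(-237\right) + 198 = 28203 + 198 = 28401$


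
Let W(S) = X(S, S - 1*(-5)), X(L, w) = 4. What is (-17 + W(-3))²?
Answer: 169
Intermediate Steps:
W(S) = 4
(-17 + W(-3))² = (-17 + 4)² = (-13)² = 169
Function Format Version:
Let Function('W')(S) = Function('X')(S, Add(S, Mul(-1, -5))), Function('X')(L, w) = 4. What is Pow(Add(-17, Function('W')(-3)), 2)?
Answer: 169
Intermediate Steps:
Function('W')(S) = 4
Pow(Add(-17, Function('W')(-3)), 2) = Pow(Add(-17, 4), 2) = Pow(-13, 2) = 169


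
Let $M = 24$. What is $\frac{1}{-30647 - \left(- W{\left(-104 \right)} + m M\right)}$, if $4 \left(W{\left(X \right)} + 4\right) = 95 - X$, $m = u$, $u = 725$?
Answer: $- \frac{4}{192005} \approx -2.0833 \cdot 10^{-5}$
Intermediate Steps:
$m = 725$
$W{\left(X \right)} = \frac{79}{4} - \frac{X}{4}$ ($W{\left(X \right)} = -4 + \frac{95 - X}{4} = -4 - \left(- \frac{95}{4} + \frac{X}{4}\right) = \frac{79}{4} - \frac{X}{4}$)
$\frac{1}{-30647 - \left(- W{\left(-104 \right)} + m M\right)} = \frac{1}{-30647 + \left(\left(\frac{79}{4} - -26\right) - 725 \cdot 24\right)} = \frac{1}{-30647 + \left(\left(\frac{79}{4} + 26\right) - 17400\right)} = \frac{1}{-30647 + \left(\frac{183}{4} - 17400\right)} = \frac{1}{-30647 - \frac{69417}{4}} = \frac{1}{- \frac{192005}{4}} = - \frac{4}{192005}$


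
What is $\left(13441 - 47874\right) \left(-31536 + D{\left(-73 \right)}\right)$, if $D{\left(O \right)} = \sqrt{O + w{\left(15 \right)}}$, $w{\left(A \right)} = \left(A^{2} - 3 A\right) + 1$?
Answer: $1085879088 - 206598 \sqrt{3} \approx 1.0855 \cdot 10^{9}$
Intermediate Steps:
$w{\left(A \right)} = 1 + A^{2} - 3 A$
$D{\left(O \right)} = \sqrt{181 + O}$ ($D{\left(O \right)} = \sqrt{O + \left(1 + 15^{2} - 45\right)} = \sqrt{O + \left(1 + 225 - 45\right)} = \sqrt{O + 181} = \sqrt{181 + O}$)
$\left(13441 - 47874\right) \left(-31536 + D{\left(-73 \right)}\right) = \left(13441 - 47874\right) \left(-31536 + \sqrt{181 - 73}\right) = - 34433 \left(-31536 + \sqrt{108}\right) = - 34433 \left(-31536 + 6 \sqrt{3}\right) = 1085879088 - 206598 \sqrt{3}$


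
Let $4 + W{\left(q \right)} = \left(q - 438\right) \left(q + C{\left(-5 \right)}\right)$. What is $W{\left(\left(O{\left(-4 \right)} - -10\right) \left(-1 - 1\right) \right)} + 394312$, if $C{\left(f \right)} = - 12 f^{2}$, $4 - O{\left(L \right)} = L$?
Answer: $553572$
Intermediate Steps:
$O{\left(L \right)} = 4 - L$
$W{\left(q \right)} = -4 + \left(-438 + q\right) \left(-300 + q\right)$ ($W{\left(q \right)} = -4 + \left(q - 438\right) \left(q - 12 \left(-5\right)^{2}\right) = -4 + \left(-438 + q\right) \left(q - 300\right) = -4 + \left(-438 + q\right) \left(-300 + q\right)$)
$W{\left(\left(O{\left(-4 \right)} - -10\right) \left(-1 - 1\right) \right)} + 394312 = \left(131396 + \left(\left(\left(4 - -4\right) - -10\right) \left(-1 - 1\right)\right)^{2} - 738 \left(\left(4 - -4\right) - -10\right) \left(-1 - 1\right)\right) + 394312 = \left(131396 + \left(\left(\left(4 + 4\right) + 10\right) \left(-2\right)\right)^{2} - 738 \left(\left(4 + 4\right) + 10\right) \left(-2\right)\right) + 394312 = \left(131396 + \left(\left(8 + 10\right) \left(-2\right)\right)^{2} - 738 \left(8 + 10\right) \left(-2\right)\right) + 394312 = \left(131396 + \left(18 \left(-2\right)\right)^{2} - 738 \cdot 18 \left(-2\right)\right) + 394312 = \left(131396 + \left(-36\right)^{2} - -26568\right) + 394312 = \left(131396 + 1296 + 26568\right) + 394312 = 159260 + 394312 = 553572$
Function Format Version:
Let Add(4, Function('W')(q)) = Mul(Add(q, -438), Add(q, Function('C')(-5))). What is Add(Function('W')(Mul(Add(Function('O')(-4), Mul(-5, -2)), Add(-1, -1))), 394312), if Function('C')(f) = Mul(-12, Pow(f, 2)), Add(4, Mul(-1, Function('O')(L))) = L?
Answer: 553572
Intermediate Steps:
Function('O')(L) = Add(4, Mul(-1, L))
Function('W')(q) = Add(-4, Mul(Add(-438, q), Add(-300, q))) (Function('W')(q) = Add(-4, Mul(Add(q, -438), Add(q, Mul(-12, Pow(-5, 2))))) = Add(-4, Mul(Add(-438, q), Add(q, Mul(-12, 25)))) = Add(-4, Mul(Add(-438, q), Add(q, -300))) = Add(-4, Mul(Add(-438, q), Add(-300, q))))
Add(Function('W')(Mul(Add(Function('O')(-4), Mul(-5, -2)), Add(-1, -1))), 394312) = Add(Add(131396, Pow(Mul(Add(Add(4, Mul(-1, -4)), Mul(-5, -2)), Add(-1, -1)), 2), Mul(-738, Mul(Add(Add(4, Mul(-1, -4)), Mul(-5, -2)), Add(-1, -1)))), 394312) = Add(Add(131396, Pow(Mul(Add(Add(4, 4), 10), -2), 2), Mul(-738, Mul(Add(Add(4, 4), 10), -2))), 394312) = Add(Add(131396, Pow(Mul(Add(8, 10), -2), 2), Mul(-738, Mul(Add(8, 10), -2))), 394312) = Add(Add(131396, Pow(Mul(18, -2), 2), Mul(-738, Mul(18, -2))), 394312) = Add(Add(131396, Pow(-36, 2), Mul(-738, -36)), 394312) = Add(Add(131396, 1296, 26568), 394312) = Add(159260, 394312) = 553572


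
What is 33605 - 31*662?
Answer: 13083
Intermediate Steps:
33605 - 31*662 = 33605 - 1*20522 = 33605 - 20522 = 13083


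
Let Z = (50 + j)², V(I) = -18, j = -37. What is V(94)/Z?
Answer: -18/169 ≈ -0.10651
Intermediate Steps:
Z = 169 (Z = (50 - 37)² = 13² = 169)
V(94)/Z = -18/169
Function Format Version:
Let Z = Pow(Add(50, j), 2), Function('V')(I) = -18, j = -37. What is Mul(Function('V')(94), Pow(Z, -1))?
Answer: Rational(-18, 169) ≈ -0.10651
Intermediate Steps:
Z = 169 (Z = Pow(Add(50, -37), 2) = Pow(13, 2) = 169)
Mul(Function('V')(94), Pow(Z, -1)) = Mul(-18, Pow(169, -1)) = Mul(-18, Rational(1, 169)) = Rational(-18, 169)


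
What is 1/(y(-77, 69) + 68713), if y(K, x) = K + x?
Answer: 1/68705 ≈ 1.4555e-5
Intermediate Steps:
1/(y(-77, 69) + 68713) = 1/((-77 + 69) + 68713) = 1/(-8 + 68713) = 1/68705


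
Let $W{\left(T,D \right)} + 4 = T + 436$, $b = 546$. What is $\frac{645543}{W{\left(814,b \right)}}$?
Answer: $\frac{645543}{1246} \approx 518.09$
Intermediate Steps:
$W{\left(T,D \right)} = 432 + T$ ($W{\left(T,D \right)} = -4 + \left(T + 436\right) = -4 + \left(436 + T\right) = 432 + T$)
$\frac{645543}{W{\left(814,b \right)}} = \frac{645543}{432 + 814} = \frac{645543}{1246}$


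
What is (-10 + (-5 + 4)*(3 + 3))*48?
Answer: -768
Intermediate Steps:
(-10 + (-5 + 4)*(3 + 3))*48 = (-10 - 1*6)*48 = (-10 - 6)*48 = -16*48 = -768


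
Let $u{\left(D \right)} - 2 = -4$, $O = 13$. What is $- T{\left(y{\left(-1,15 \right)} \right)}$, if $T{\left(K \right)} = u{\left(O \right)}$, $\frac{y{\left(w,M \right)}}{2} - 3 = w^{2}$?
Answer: $2$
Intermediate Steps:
$u{\left(D \right)} = -2$ ($u{\left(D \right)} = 2 - 4 = -2$)
$y{\left(w,M \right)} = 6 + 2 w^{2}$
$T{\left(K \right)} = -2$
$- T{\left(y{\left(-1,15 \right)} \right)} = \left(-1\right) \left(-2\right) = 2$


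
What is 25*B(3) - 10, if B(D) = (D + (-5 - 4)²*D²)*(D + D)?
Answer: 109790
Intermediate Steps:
B(D) = 2*D*(D + 81*D²) (B(D) = (D + (-9)²*D²)*(2*D) = (D + 81*D²)*(2*D) = 2*D*(D + 81*D²))
25*B(3) - 10 = 25*(3²*(2 + 162*3)) - 10 = 25*(9*(2 + 486)) - 10 = 25*(9*488) - 10 = 25*4392 - 10 = 109800 - 10 = 109790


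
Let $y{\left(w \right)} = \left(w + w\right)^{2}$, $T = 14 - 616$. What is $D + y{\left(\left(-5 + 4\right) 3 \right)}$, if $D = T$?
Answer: $-566$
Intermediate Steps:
$T = -602$
$y{\left(w \right)} = 4 w^{2}$ ($y{\left(w \right)} = \left(2 w\right)^{2} = 4 w^{2}$)
$D = -602$
$D + y{\left(\left(-5 + 4\right) 3 \right)} = -602 + 4 \left(\left(-5 + 4\right) 3\right)^{2} = -602 + 4 \left(\left(-1\right) 3\right)^{2} = -602 + 4 \left(-3\right)^{2} = -602 + 4 \cdot 9 = -602 + 36 = -566$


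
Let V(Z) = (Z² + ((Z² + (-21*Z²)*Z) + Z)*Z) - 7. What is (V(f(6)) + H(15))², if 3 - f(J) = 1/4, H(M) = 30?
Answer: 85484310129/65536 ≈ 1.3044e+6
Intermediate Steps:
f(J) = 11/4 (f(J) = 3 - 1/4 = 3 - 1*¼ = 3 - ¼ = 11/4)
V(Z) = -7 + Z² + Z*(Z + Z² - 21*Z³) (V(Z) = (Z² + ((Z² - 21*Z³) + Z)*Z) - 7 = (Z² + (Z + Z² - 21*Z³)*Z) - 7 = (Z² + Z*(Z + Z² - 21*Z³)) - 7 = -7 + Z² + Z*(Z + Z² - 21*Z³))
(V(f(6)) + H(15))² = ((-7 + (11/4)³ - 21*(11/4)⁴ + 2*(11/4)²) + 30)² = ((-7 + 1331/64 - 21*14641/256 + 2*(121/16)) + 30)² = ((-7 + 1331/64 - 307461/256 + 121/8) + 30)² = (-300057/256 + 30)² = (-292377/256)² = 85484310129/65536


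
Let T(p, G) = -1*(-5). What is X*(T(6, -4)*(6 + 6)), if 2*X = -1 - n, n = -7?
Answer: 180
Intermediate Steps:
T(p, G) = 5
X = 3 (X = (-1 - 1*(-7))/2 = (-1 + 7)/2 = (½)*6 = 3)
X*(T(6, -4)*(6 + 6)) = 3*(5*(6 + 6)) = 3*(5*12) = 3*60 = 180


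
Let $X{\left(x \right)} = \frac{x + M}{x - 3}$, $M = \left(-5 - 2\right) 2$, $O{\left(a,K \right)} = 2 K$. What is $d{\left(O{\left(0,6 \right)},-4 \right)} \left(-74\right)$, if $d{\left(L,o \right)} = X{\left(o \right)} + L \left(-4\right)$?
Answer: $\frac{23532}{7} \approx 3361.7$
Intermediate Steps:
$M = -14$ ($M = \left(-7\right) 2 = -14$)
$X{\left(x \right)} = \frac{-14 + x}{-3 + x}$ ($X{\left(x \right)} = \frac{x - 14}{x - 3} = \frac{-14 + x}{-3 + x}$)
$d{\left(L,o \right)} = - 4 L + \frac{-14 + o}{-3 + o}$ ($d{\left(L,o \right)} = \frac{-14 + o}{-3 + o} + L \left(-4\right) = \frac{-14 + o}{-3 + o} - 4 L = - 4 L + \frac{-14 + o}{-3 + o}$)
$d{\left(O{\left(0,6 \right)},-4 \right)} \left(-74\right) = \frac{-14 - 4 - 4 \cdot 2 \cdot 6 \left(-3 - 4\right)}{-3 - 4} \left(-74\right) = \frac{-14 - 4 - 48 \left(-7\right)}{-7} \left(-74\right) = - \frac{-14 - 4 + 336}{7} \left(-74\right) = \left(- \frac{1}{7}\right) 318 \left(-74\right) = \left(- \frac{318}{7}\right) \left(-74\right) = \frac{23532}{7}$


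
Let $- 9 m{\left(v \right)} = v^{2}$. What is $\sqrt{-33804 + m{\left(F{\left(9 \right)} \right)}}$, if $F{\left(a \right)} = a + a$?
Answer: $12 i \sqrt{235} \approx 183.96 i$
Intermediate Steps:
$F{\left(a \right)} = 2 a$
$m{\left(v \right)} = - \frac{v^{2}}{9}$
$\sqrt{-33804 + m{\left(F{\left(9 \right)} \right)}} = \sqrt{-33804 - \frac{\left(2 \cdot 9\right)^{2}}{9}} = \sqrt{-33804 - \frac{18^{2}}{9}} = \sqrt{-33804 - 36} = \sqrt{-33840} = 12 i \sqrt{235}$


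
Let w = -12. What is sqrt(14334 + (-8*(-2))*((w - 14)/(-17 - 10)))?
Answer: sqrt(1162302)/9 ≈ 119.79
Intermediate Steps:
sqrt(14334 + (-8*(-2))*((w - 14)/(-17 - 10))) = sqrt(14334 + (-8*(-2))*((-12 - 14)/(-17 - 10))) = sqrt(14334 + 16*(-26/(-27))) = sqrt(14334 + 16*(-26*(-1/27))) = sqrt(14334 + 16*(26/27)) = sqrt(14334 + 416/27) = sqrt(387434/27) = sqrt(1162302)/9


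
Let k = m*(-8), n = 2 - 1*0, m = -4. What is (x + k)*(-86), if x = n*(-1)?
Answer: -2580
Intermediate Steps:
n = 2 (n = 2 + 0 = 2)
x = -2 (x = 2*(-1) = -2)
k = 32 (k = -4*(-8) = 32)
(x + k)*(-86) = (-2 + 32)*(-86) = 30*(-86) = -2580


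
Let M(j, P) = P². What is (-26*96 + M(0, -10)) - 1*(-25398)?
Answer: 23002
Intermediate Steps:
(-26*96 + M(0, -10)) - 1*(-25398) = (-26*96 + (-10)²) - 1*(-25398) = (-2496 + 100) + 25398 = -2396 + 25398 = 23002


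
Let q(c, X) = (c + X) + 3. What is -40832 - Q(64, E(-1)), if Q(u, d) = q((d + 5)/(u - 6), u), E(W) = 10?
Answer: -2372157/58 ≈ -40899.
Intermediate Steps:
q(c, X) = 3 + X + c (q(c, X) = (X + c) + 3 = 3 + X + c)
Q(u, d) = 3 + u + (5 + d)/(-6 + u) (Q(u, d) = 3 + u + (d + 5)/(u - 6) = 3 + u + (5 + d)/(-6 + u))
-40832 - Q(64, E(-1)) = -40832 - (5 + 10 + (-6 + 64)*(3 + 64))/(-6 + 64) = -40832 - (5 + 10 + 58*67)/58 = -40832 - (5 + 10 + 3886)/58 = -40832 - 3901/58 = -2372157/58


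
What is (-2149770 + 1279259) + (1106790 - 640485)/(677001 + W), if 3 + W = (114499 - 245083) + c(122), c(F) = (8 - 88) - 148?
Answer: -158486818247/182062 ≈ -8.7051e+5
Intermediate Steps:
c(F) = -228 (c(F) = -80 - 148 = -228)
W = -130815 (W = -3 + ((114499 - 245083) - 228) = -3 + (-130584 - 228) = -3 - 130812 = -130815)
(-2149770 + 1279259) + (1106790 - 640485)/(677001 + W) = (-2149770 + 1279259) + (1106790 - 640485)/(677001 - 130815) = -870511 + 466305/546186 = -870511 + 466305*(1/546186) = -870511 + 155435/182062 = -158486818247/182062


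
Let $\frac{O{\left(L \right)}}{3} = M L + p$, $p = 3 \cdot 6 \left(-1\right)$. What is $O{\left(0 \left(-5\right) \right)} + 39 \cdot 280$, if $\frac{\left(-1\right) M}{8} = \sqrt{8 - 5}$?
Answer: $10866$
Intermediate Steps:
$M = - 8 \sqrt{3}$ ($M = - 8 \sqrt{8 - 5} = - 8 \sqrt{3} \approx -13.856$)
$p = -18$ ($p = 18 \left(-1\right) = -18$)
$O{\left(L \right)} = -54 - 24 L \sqrt{3}$ ($O{\left(L \right)} = 3 \left(- 8 \sqrt{3} L - 18\right) = 3 \left(- 8 L \sqrt{3} - 18\right) = 3 \left(-18 - 8 L \sqrt{3}\right) = -54 - 24 L \sqrt{3}$)
$O{\left(0 \left(-5\right) \right)} + 39 \cdot 280 = \left(-54 - 24 \cdot 0 \left(-5\right) \sqrt{3}\right) + 39 \cdot 280 = \left(-54 - 0 \sqrt{3}\right) + 10920 = \left(-54 + 0\right) + 10920 = -54 + 10920 = 10866$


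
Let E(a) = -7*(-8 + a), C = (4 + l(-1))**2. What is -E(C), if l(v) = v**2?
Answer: 119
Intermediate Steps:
C = 25 (C = (4 + (-1)**2)**2 = (4 + 1)**2 = 5**2 = 25)
E(a) = 56 - 7*a
-E(C) = -(56 - 7*25) = -(56 - 175) = -1*(-119) = 119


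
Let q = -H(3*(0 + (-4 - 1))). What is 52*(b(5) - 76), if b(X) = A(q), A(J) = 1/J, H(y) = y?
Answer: -59228/15 ≈ -3948.5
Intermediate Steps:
q = 15 (q = -3*(0 + (-4 - 1)) = -3*(0 - 5) = -3*(-5) = -1*(-15) = 15)
b(X) = 1/15
52*(b(5) - 76) = 52*(1/15 - 76) = 52*(-1139/15) = -59228/15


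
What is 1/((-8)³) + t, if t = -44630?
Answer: -22850561/512 ≈ -44630.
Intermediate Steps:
1/((-8)³) + t = 1/((-8)³) - 44630 = 1/(-512) - 44630 = -1/512 - 44630 = -22850561/512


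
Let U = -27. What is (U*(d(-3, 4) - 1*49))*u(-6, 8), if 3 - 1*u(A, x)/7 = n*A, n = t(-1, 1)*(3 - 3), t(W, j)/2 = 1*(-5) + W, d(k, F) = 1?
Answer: 27216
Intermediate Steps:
t(W, j) = -10 + 2*W (t(W, j) = 2*(1*(-5) + W) = 2*(-5 + W) = -10 + 2*W)
n = 0 (n = (-10 + 2*(-1))*(3 - 3) = (-10 - 2)*0 = -12*0 = 0)
u(A, x) = 21 (u(A, x) = 21 - 0*A = 21 - 7*0 = 21 + 0 = 21)
(U*(d(-3, 4) - 1*49))*u(-6, 8) = -27*(1 - 1*49)*21 = -27*(1 - 49)*21 = -27*(-48)*21 = 1296*21 = 27216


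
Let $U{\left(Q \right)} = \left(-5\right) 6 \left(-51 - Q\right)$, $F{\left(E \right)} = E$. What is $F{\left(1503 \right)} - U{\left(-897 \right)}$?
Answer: $26883$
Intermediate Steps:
$U{\left(Q \right)} = 1530 + 30 Q$ ($U{\left(Q \right)} = - 30 \left(-51 - Q\right) = 1530 + 30 Q$)
$F{\left(1503 \right)} - U{\left(-897 \right)} = 1503 - \left(1530 + 30 \left(-897\right)\right) = 1503 - \left(1530 - 26910\right) = 1503 - -25380 = 1503 + 25380 = 26883$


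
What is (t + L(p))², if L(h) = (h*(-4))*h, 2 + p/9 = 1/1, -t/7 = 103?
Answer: 1092025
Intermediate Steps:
t = -721 (t = -7*103 = -721)
p = -9 (p = -18 + 9/1 = -18 + 9*1 = -18 + 9 = -9)
L(h) = -4*h² (L(h) = (-4*h)*h = -4*h²)
(t + L(p))² = (-721 - 4*(-9)²)² = (-721 - 4*81)² = (-721 - 324)² = (-1045)² = 1092025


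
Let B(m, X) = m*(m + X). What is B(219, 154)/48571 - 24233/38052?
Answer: 1931332681/1848223692 ≈ 1.0450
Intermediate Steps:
B(m, X) = m*(X + m)
B(219, 154)/48571 - 24233/38052 = (219*(154 + 219))/48571 - 24233/38052 = (219*373)*(1/48571) - 24233*1/38052 = 81687*(1/48571) - 24233/38052 = 81687/48571 - 24233/38052 = 1931332681/1848223692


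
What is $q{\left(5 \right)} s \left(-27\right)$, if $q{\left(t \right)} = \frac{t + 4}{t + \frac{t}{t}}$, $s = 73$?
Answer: $- \frac{5913}{2} \approx -2956.5$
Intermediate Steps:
$q{\left(t \right)} = \frac{4 + t}{1 + t}$ ($q{\left(t \right)} = \frac{4 + t}{t + 1} = \frac{4 + t}{1 + t}$)
$q{\left(5 \right)} s \left(-27\right) = \frac{4 + 5}{1 + 5} \cdot 73 \left(-27\right) = \frac{1}{6} \cdot 9 \cdot 73 \left(-27\right) = \frac{3}{2} \cdot 73 \left(-27\right) = \frac{219}{2} \left(-27\right) = - \frac{5913}{2}$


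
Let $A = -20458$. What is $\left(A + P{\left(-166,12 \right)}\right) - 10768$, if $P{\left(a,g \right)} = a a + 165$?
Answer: $-3505$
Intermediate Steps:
$P{\left(a,g \right)} = 165 + a^{2}$ ($P{\left(a,g \right)} = a^{2} + 165 = 165 + a^{2}$)
$\left(A + P{\left(-166,12 \right)}\right) - 10768 = \left(-20458 + \left(165 + \left(-166\right)^{2}\right)\right) - 10768 = \left(-20458 + \left(165 + 27556\right)\right) - 10768 = \left(-20458 + 27721\right) - 10768 = 7263 - 10768 = -3505$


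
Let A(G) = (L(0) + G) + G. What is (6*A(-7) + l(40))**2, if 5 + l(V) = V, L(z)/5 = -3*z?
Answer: 2401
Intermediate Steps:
L(z) = -15*z (L(z) = 5*(-3*z) = -15*z)
A(G) = 2*G (A(G) = (-15*0 + G) + G = (0 + G) + G = G + G = 2*G)
l(V) = -5 + V
(6*A(-7) + l(40))**2 = (6*(2*(-7)) + (-5 + 40))**2 = (6*(-14) + 35)**2 = (-84 + 35)**2 = (-49)**2 = 2401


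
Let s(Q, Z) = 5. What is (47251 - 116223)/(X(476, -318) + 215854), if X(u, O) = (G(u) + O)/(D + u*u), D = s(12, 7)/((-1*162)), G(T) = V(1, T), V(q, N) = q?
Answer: -632909608601/1980746821456 ≈ -0.31953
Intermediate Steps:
G(T) = 1
D = -5/162 (D = 5/((-1*162)) = 5/(-162) = 5*(-1/162) = -5/162 ≈ -0.030864)
X(u, O) = (1 + O)/(-5/162 + u**2) (X(u, O) = (1 + O)/(-5/162 + u*u) = (1 + O)/(-5/162 + u**2))
(47251 - 116223)/(X(476, -318) + 215854) = (47251 - 116223)/(162*(1 - 318)/(-5 + 162*476**2) + 215854) = -68972/(162*(-317)/(-5 + 162*226576) + 215854) = -68972/(162*(-317)/(-5 + 36705312) + 215854) = -68972/(162*(-317)/36705307 + 215854) = -68972/(162*(1/36705307)*(-317) + 215854) = -68972/(-51354/36705307 + 215854) = -68972/7922987285824/36705307 = -68972*36705307/7922987285824 = -632909608601/1980746821456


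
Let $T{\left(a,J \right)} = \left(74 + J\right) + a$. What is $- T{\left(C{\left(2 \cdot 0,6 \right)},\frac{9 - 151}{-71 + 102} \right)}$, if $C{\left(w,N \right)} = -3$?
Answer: $- \frac{2059}{31} \approx -66.419$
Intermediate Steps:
$T{\left(a,J \right)} = 74 + J + a$
$- T{\left(C{\left(2 \cdot 0,6 \right)},\frac{9 - 151}{-71 + 102} \right)} = - (74 + \frac{9 - 151}{-71 + 102} - 3) = - (74 - \frac{142}{31} - 3) = \left(-1\right) \frac{2059}{31} = - \frac{2059}{31}$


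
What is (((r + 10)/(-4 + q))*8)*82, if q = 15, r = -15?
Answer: -3280/11 ≈ -298.18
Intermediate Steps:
(((r + 10)/(-4 + q))*8)*82 = (((-15 + 10)/(-4 + 15))*8)*82 = (-5/11*8)*82 = (-5*1/11*8)*82 = -5/11*8*82 = -40/11*82 = -3280/11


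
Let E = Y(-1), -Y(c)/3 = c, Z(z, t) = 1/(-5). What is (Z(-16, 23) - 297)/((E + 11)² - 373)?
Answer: 1486/885 ≈ 1.6791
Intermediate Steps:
Z(z, t) = -⅕
Y(c) = -3*c
E = 3 (E = -3*(-1) = 3)
(Z(-16, 23) - 297)/((E + 11)² - 373) = (-⅕ - 297)/((3 + 11)² - 373) = -1486/(5*(14² - 373)) = -1486/(5*(196 - 373)) = -1486/5/(-177) = -1486/5*(-1/177) = 1486/885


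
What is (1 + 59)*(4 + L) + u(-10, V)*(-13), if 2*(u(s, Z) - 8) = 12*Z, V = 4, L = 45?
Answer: 2524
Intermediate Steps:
u(s, Z) = 8 + 6*Z (u(s, Z) = 8 + (12*Z)/2 = 8 + 6*Z)
(1 + 59)*(4 + L) + u(-10, V)*(-13) = (1 + 59)*(4 + 45) + (8 + 6*4)*(-13) = 60*49 + (8 + 24)*(-13) = 2940 + 32*(-13) = 2940 - 416 = 2524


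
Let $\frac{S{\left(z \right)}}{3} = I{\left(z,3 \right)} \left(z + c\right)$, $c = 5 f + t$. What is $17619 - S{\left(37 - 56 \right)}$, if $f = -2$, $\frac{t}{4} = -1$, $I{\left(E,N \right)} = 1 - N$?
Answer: $17421$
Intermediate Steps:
$t = -4$ ($t = 4 \left(-1\right) = -4$)
$c = -14$ ($c = 5 \left(-2\right) - 4 = -10 - 4 = -14$)
$S{\left(z \right)} = 84 - 6 z$ ($S{\left(z \right)} = 3 \left(1 - 3\right) \left(z - 14\right) = 3 \left(1 - 3\right) \left(-14 + z\right) = 3 \left(- 2 \left(-14 + z\right)\right) = 3 \left(28 - 2 z\right) = 84 - 6 z$)
$17619 - S{\left(37 - 56 \right)} = 17619 - \left(84 - 6 \left(37 - 56\right)\right) = 17619 - \left(84 - -114\right) = 17619 - \left(84 + 114\right) = 17619 - 198 = 17421$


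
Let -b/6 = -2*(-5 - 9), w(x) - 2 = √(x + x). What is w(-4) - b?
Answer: 170 + 2*I*√2 ≈ 170.0 + 2.8284*I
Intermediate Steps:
w(x) = 2 + √2*√x (w(x) = 2 + √(x + x) = 2 + √(2*x) = 2 + √2*√x)
b = -168 (b = -(-12)*(-5 - 9) = -(-12)*(-14) = -6*28 = -168)
w(-4) - b = (2 + √2*√(-4)) - 1*(-168) = (2 + √2*(2*I)) + 168 = (2 + 2*I*√2) + 168 = 170 + 2*I*√2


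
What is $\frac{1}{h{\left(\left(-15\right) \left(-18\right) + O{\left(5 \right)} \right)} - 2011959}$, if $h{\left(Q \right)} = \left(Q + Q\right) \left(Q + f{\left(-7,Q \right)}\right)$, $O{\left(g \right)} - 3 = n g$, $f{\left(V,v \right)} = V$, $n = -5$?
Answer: $- \frac{1}{1892423} \approx -5.2842 \cdot 10^{-7}$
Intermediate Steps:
$O{\left(g \right)} = 3 - 5 g$
$h{\left(Q \right)} = 2 Q \left(-7 + Q\right)$ ($h{\left(Q \right)} = \left(Q + Q\right) \left(Q - 7\right) = 2 Q \left(-7 + Q\right)$)
$\frac{1}{h{\left(\left(-15\right) \left(-18\right) + O{\left(5 \right)} \right)} - 2011959} = \frac{1}{2 \left(\left(-15\right) \left(-18\right) + \left(3 - 25\right)\right) \left(-7 + \left(\left(-15\right) \left(-18\right) + \left(3 - 25\right)\right)\right) - 2011959} = \frac{1}{2 \left(270 + \left(3 - 25\right)\right) \left(-7 + \left(270 + \left(3 - 25\right)\right)\right) - 2011959} = \frac{1}{2 \left(270 - 22\right) \left(-7 + \left(270 - 22\right)\right) - 2011959} = \frac{1}{2 \cdot 248 \left(-7 + 248\right) - 2011959} = \frac{1}{2 \cdot 248 \cdot 241 - 2011959} = \frac{1}{119536 - 2011959} = \frac{1}{-1892423} = - \frac{1}{1892423}$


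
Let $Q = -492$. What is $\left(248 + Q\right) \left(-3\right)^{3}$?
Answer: $6588$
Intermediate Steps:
$\left(248 + Q\right) \left(-3\right)^{3} = \left(248 - 492\right) \left(-3\right)^{3} = \left(-244\right) \left(-27\right) = 6588$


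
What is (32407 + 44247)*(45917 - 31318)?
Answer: 1119071746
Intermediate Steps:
(32407 + 44247)*(45917 - 31318) = 76654*14599 = 1119071746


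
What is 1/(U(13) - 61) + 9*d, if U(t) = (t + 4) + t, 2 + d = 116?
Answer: 31805/31 ≈ 1026.0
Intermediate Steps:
d = 114 (d = -2 + 116 = 114)
U(t) = 4 + 2*t (U(t) = (4 + t) + t = 4 + 2*t)
1/(U(13) - 61) + 9*d = 1/((4 + 2*13) - 61) + 9*114 = 1/((4 + 26) - 61) + 1026 = 1/(30 - 61) + 1026 = 1/(-31) + 1026 = -1/31 + 1026 = 31805/31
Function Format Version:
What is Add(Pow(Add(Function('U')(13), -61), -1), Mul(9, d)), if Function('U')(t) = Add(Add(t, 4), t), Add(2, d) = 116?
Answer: Rational(31805, 31) ≈ 1026.0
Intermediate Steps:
d = 114 (d = Add(-2, 116) = 114)
Function('U')(t) = Add(4, Mul(2, t)) (Function('U')(t) = Add(Add(4, t), t) = Add(4, Mul(2, t)))
Add(Pow(Add(Function('U')(13), -61), -1), Mul(9, d)) = Add(Pow(Add(Add(4, Mul(2, 13)), -61), -1), Mul(9, 114)) = Add(Pow(Add(Add(4, 26), -61), -1), 1026) = Add(Pow(Add(30, -61), -1), 1026) = Add(Pow(-31, -1), 1026) = Add(Rational(-1, 31), 1026) = Rational(31805, 31)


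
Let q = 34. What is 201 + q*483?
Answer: 16623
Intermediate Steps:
201 + q*483 = 201 + 34*483 = 201 + 16422 = 16623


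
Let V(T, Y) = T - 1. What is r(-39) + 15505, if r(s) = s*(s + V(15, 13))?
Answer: 16480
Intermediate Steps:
V(T, Y) = -1 + T
r(s) = s*(14 + s) (r(s) = s*(s + (-1 + 15)) = s*(s + 14) = s*(14 + s))
r(-39) + 15505 = -39*(14 - 39) + 15505 = -39*(-25) + 15505 = 975 + 15505 = 16480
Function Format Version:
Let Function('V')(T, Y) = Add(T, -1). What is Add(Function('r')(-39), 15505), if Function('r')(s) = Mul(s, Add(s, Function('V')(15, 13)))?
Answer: 16480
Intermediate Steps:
Function('V')(T, Y) = Add(-1, T)
Function('r')(s) = Mul(s, Add(14, s)) (Function('r')(s) = Mul(s, Add(s, Add(-1, 15))) = Mul(s, Add(s, 14)) = Mul(s, Add(14, s)))
Add(Function('r')(-39), 15505) = Add(Mul(-39, Add(14, -39)), 15505) = Add(Mul(-39, -25), 15505) = Add(975, 15505) = 16480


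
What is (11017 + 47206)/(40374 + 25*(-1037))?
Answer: 58223/14449 ≈ 4.0295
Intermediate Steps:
(11017 + 47206)/(40374 + 25*(-1037)) = 58223/(40374 - 25925) = 58223/14449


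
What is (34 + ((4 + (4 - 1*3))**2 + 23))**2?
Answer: 6724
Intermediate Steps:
(34 + ((4 + (4 - 1*3))**2 + 23))**2 = (34 + ((4 + (4 - 3))**2 + 23))**2 = (34 + ((4 + 1)**2 + 23))**2 = (34 + (5**2 + 23))**2 = (34 + (25 + 23))**2 = (34 + 48)**2 = 82**2 = 6724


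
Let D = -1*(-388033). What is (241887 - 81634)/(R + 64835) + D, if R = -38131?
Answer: 10362193485/26704 ≈ 3.8804e+5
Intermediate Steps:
D = 388033
(241887 - 81634)/(R + 64835) + D = (241887 - 81634)/(-38131 + 64835) + 388033 = 160253/26704 + 388033 = 10362193485/26704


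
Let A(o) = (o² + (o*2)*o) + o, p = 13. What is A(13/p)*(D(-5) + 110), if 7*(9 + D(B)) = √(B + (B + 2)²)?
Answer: 2836/7 ≈ 405.14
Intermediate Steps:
D(B) = -9 + √(B + (2 + B)²)/7 (D(B) = -9 + √(B + (B + 2)²)/7 = -9 + √(B + (2 + B)²)/7)
A(o) = o + 3*o² (A(o) = (o² + (2*o)*o) + o = (o² + 2*o²) + o = 3*o² + o = o + 3*o²)
A(13/p)*(D(-5) + 110) = ((13/13)*(1 + 3*(13/13)))*((-9 + √(-5 + (2 - 5)²)/7) + 110) = ((13*(1/13))*(1 + 3*(13*(1/13))))*((-9 + √(-5 + (-3)²)/7) + 110) = (1*(1 + 3*1))*((-9 + √(-5 + 9)/7) + 110) = (1*(1 + 3))*((-9 + √4/7) + 110) = (1*4)*((-9 + (⅐)*2) + 110) = 4*((-9 + 2/7) + 110) = 4*(-61/7 + 110) = 4*(709/7) = 2836/7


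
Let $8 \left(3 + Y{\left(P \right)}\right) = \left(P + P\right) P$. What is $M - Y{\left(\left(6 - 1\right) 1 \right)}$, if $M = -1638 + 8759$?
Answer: $\frac{28471}{4} \approx 7117.8$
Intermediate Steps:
$M = 7121$
$Y{\left(P \right)} = -3 + \frac{P^{2}}{4}$ ($Y{\left(P \right)} = -3 + \frac{\left(P + P\right) P}{8} = -3 + \frac{2 P P}{8} = -3 + \frac{2 P^{2}}{8} = -3 + \frac{P^{2}}{4}$)
$M - Y{\left(\left(6 - 1\right) 1 \right)} = 7121 - \left(-3 + \frac{\left(\left(6 - 1\right) 1\right)^{2}}{4}\right) = 7121 - \left(-3 + \frac{\left(5 \cdot 1\right)^{2}}{4}\right) = 7121 - \left(-3 + \frac{5^{2}}{4}\right) = 7121 - \left(-3 + \frac{1}{4} \cdot 25\right) = 7121 - \left(-3 + \frac{25}{4}\right) = 7121 - \frac{13}{4} = \frac{28471}{4}$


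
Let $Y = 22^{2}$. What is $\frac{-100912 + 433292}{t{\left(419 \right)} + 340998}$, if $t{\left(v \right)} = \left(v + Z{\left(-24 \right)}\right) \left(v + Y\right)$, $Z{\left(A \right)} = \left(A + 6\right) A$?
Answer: $\frac{332380}{1109451} \approx 0.29959$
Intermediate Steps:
$Z{\left(A \right)} = A \left(6 + A\right)$ ($Z{\left(A \right)} = \left(6 + A\right) A = A \left(6 + A\right)$)
$Y = 484$
$t{\left(v \right)} = \left(432 + v\right) \left(484 + v\right)$ ($t{\left(v \right)} = \left(v - 24 \left(6 - 24\right)\right) \left(v + 484\right) = \left(v - -432\right) \left(484 + v\right) = \left(v + 432\right) \left(484 + v\right) = \left(432 + v\right) \left(484 + v\right)$)
$\frac{-100912 + 433292}{t{\left(419 \right)} + 340998} = \frac{-100912 + 433292}{\left(209088 + 419^{2} + 916 \cdot 419\right) + 340998} = \frac{332380}{\left(209088 + 175561 + 383804\right) + 340998} = \frac{332380}{768453 + 340998} = \frac{332380}{1109451}$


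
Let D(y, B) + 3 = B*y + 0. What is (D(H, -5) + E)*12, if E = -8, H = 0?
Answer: -132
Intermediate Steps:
D(y, B) = -3 + B*y (D(y, B) = -3 + (B*y + 0) = -3 + B*y)
(D(H, -5) + E)*12 = ((-3 - 5*0) - 8)*12 = ((-3 + 0) - 8)*12 = (-3 - 8)*12 = -11*12 = -132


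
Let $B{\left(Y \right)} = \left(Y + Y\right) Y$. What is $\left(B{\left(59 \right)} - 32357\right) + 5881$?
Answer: $-19514$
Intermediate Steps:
$B{\left(Y \right)} = 2 Y^{2}$ ($B{\left(Y \right)} = 2 Y Y = 2 Y^{2}$)
$\left(B{\left(59 \right)} - 32357\right) + 5881 = \left(2 \cdot 59^{2} - 32357\right) + 5881 = \left(2 \cdot 3481 - 32357\right) + 5881 = \left(6962 - 32357\right) + 5881 = -25395 + 5881 = -19514$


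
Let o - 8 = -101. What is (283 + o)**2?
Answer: 36100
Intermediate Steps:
o = -93 (o = 8 - 101 = -93)
(283 + o)**2 = (283 - 93)**2 = 190**2 = 36100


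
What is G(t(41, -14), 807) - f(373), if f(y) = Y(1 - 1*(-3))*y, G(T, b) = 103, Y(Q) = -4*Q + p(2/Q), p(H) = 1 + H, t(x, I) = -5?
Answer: 11023/2 ≈ 5511.5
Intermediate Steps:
Y(Q) = 1 - 4*Q + 2/Q (Y(Q) = -4*Q + (1 + 2/Q) = 1 - 4*Q + 2/Q)
f(y) = -29*y/2 (f(y) = (1 - 4*(1 - 1*(-3)) + 2/(1 - 1*(-3)))*y = (1 - 4*(1 + 3) + 2/(1 + 3))*y = (1 - 4*4 + 2/4)*y = (1 - 16 + 2*(¼))*y = (1 - 16 + ½)*y = -29*y/2)
G(t(41, -14), 807) - f(373) = 103 - (-29)*373/2 = 103 - 1*(-10817/2) = 103 + 10817/2 = 11023/2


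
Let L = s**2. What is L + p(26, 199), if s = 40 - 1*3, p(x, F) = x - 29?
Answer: 1366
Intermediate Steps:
p(x, F) = -29 + x
s = 37 (s = 40 - 3 = 37)
L = 1369 (L = 37**2 = 1369)
L + p(26, 199) = 1369 + (-29 + 26) = 1369 - 3 = 1366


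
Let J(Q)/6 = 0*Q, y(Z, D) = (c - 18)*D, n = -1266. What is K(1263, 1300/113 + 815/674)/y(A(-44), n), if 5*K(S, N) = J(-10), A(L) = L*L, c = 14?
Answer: 0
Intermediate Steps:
A(L) = L**2
y(Z, D) = -4*D (y(Z, D) = (14 - 18)*D = -4*D)
J(Q) = 0 (J(Q) = 6*(0*Q) = 6*0 = 0)
K(S, N) = 0 (K(S, N) = (1/5)*0 = 0)
K(1263, 1300/113 + 815/674)/y(A(-44), n) = 0/((-4*(-1266))) = 0/5064 = 0*(1/5064) = 0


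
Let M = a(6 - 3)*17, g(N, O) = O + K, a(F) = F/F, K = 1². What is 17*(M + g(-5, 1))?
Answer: 323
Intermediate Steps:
K = 1
a(F) = 1
g(N, O) = 1 + O (g(N, O) = O + 1 = 1 + O)
M = 17 (M = 1*17 = 17)
17*(M + g(-5, 1)) = 17*(17 + (1 + 1)) = 17*(17 + 2) = 17*19 = 323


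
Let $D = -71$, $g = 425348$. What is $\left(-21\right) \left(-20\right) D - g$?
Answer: $-455168$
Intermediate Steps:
$\left(-21\right) \left(-20\right) D - g = \left(-21\right) \left(-20\right) \left(-71\right) - 425348 = 420 \left(-71\right) - 425348 = -29820 - 425348 = -455168$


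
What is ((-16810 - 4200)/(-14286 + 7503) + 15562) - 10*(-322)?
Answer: 127419316/6783 ≈ 18785.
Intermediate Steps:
((-16810 - 4200)/(-14286 + 7503) + 15562) - 10*(-322) = (-21010/(-6783) + 15562) + 3220 = (-21010*(-1/6783) + 15562) + 3220 = (21010/6783 + 15562) + 3220 = 105578056/6783 + 3220 = 127419316/6783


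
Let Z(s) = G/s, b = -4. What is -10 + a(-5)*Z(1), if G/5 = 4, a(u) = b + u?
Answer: -190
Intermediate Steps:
a(u) = -4 + u
G = 20 (G = 5*4 = 20)
Z(s) = 20/s
-10 + a(-5)*Z(1) = -10 + (-4 - 5)*(20/1) = -10 - 180 = -190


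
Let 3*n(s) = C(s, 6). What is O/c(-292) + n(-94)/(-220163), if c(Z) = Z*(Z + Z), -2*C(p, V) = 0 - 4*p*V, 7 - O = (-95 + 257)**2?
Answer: -5712298103/37543956064 ≈ -0.15215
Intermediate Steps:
O = -26237 (O = 7 - (-95 + 257)**2 = 7 - 1*162**2 = 7 - 1*26244 = 7 - 26244 = -26237)
C(p, V) = 2*V*p (C(p, V) = -(0 - 4*p*V)/2 = -(0 - 4*V*p)/2 = -(-2)*V*p = 2*V*p)
n(s) = 4*s (n(s) = (2*6*s)/3 = (12*s)/3 = 4*s)
c(Z) = 2*Z**2 (c(Z) = Z*(2*Z) = 2*Z**2)
O/c(-292) + n(-94)/(-220163) = -26237/(2*(-292)**2) + (4*(-94))/(-220163) = -26237/(2*85264) - 376*(-1/220163) = -26237/170528 + 376/220163 = -5712298103/37543956064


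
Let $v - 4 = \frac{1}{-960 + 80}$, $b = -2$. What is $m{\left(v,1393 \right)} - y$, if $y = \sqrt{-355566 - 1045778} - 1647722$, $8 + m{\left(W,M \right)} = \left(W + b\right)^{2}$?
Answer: $\frac{1275992815681}{774400} - 16 i \sqrt{5474} \approx 1.6477 \cdot 10^{6} - 1183.8 i$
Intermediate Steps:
$v = \frac{3519}{880}$ ($v = 4 + \frac{1}{-960 + 80} = 4 + \frac{1}{-880} = 4 - \frac{1}{880} = \frac{3519}{880} \approx 3.9989$)
$m{\left(W,M \right)} = -8 + \left(-2 + W\right)^{2}$ ($m{\left(W,M \right)} = -8 + \left(W - 2\right)^{2} = -8 + \left(-2 + W\right)^{2}$)
$y = -1647722 + 16 i \sqrt{5474}$ ($y = \sqrt{-1401344} - 1647722 = 16 i \sqrt{5474} - 1647722 = -1647722 + 16 i \sqrt{5474} \approx -1.6477 \cdot 10^{6} + 1183.8 i$)
$m{\left(v,1393 \right)} - y = \left(-8 + \left(-2 + \frac{3519}{880}\right)^{2}\right) - \left(-1647722 + 16 i \sqrt{5474}\right) = \left(-8 + \left(\frac{1759}{880}\right)^{2}\right) + \left(1647722 - 16 i \sqrt{5474}\right) = \left(-8 + \frac{3094081}{774400}\right) + \left(1647722 - 16 i \sqrt{5474}\right) = - \frac{3101119}{774400} + \left(1647722 - 16 i \sqrt{5474}\right) = \frac{1275992815681}{774400} - 16 i \sqrt{5474}$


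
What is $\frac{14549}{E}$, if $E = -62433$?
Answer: $- \frac{14549}{62433} \approx -0.23303$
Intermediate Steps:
$\frac{14549}{E} = \frac{14549}{-62433} = 14549 \left(- \frac{1}{62433}\right) = - \frac{14549}{62433}$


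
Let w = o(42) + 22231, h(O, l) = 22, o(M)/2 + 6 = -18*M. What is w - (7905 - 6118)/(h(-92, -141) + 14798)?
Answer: 306875953/14820 ≈ 20707.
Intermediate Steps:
o(M) = -12 - 36*M (o(M) = -12 + 2*(-18*M) = -12 - 36*M)
w = 20707 (w = (-12 - 36*42) + 22231 = (-12 - 1512) + 22231 = -1524 + 22231 = 20707)
w - (7905 - 6118)/(h(-92, -141) + 14798) = 20707 - (7905 - 6118)/(22 + 14798) = 20707 - 1787/14820 = 306875953/14820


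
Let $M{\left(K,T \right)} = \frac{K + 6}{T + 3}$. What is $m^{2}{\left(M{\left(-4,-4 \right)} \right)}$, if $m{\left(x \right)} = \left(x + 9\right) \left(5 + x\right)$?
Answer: $441$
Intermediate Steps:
$M{\left(K,T \right)} = \frac{6 + K}{3 + T}$
$m{\left(x \right)} = \left(5 + x\right) \left(9 + x\right)$ ($m{\left(x \right)} = \left(9 + x\right) \left(5 + x\right) = \left(5 + x\right) \left(9 + x\right)$)
$m^{2}{\left(M{\left(-4,-4 \right)} \right)} = \left(45 + \left(\frac{6 - 4}{3 - 4}\right)^{2} + 14 \frac{6 - 4}{3 - 4}\right)^{2} = \left(45 + \left(\frac{1}{-1} \cdot 2\right)^{2} + 14 \frac{1}{-1} \cdot 2\right)^{2} = \left(45 + \left(\left(-1\right) 2\right)^{2} + 14 \left(\left(-1\right) 2\right)\right)^{2} = \left(45 + \left(-2\right)^{2} + 14 \left(-2\right)\right)^{2} = \left(45 + 4 - 28\right)^{2} = 21^{2} = 441$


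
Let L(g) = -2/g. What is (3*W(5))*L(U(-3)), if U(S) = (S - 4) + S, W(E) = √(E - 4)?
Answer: ⅗ ≈ 0.60000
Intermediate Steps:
W(E) = √(-4 + E)
U(S) = -4 + 2*S (U(S) = (-4 + S) + S = -4 + 2*S)
(3*W(5))*L(U(-3)) = (3*√(-4 + 5))*(-2/(-4 + 2*(-3))) = (3*√1)*(-2/(-4 - 6)) = (3*1)*(-2/(-10)) = 3*(-2*(-⅒)) = 3*(⅕) = ⅗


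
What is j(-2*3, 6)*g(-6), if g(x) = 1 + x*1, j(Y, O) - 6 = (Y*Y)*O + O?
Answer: -1140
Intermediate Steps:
j(Y, O) = 6 + O + O*Y² (j(Y, O) = 6 + ((Y*Y)*O + O) = 6 + (Y²*O + O) = 6 + (O*Y² + O) = 6 + (O + O*Y²) = 6 + O + O*Y²)
g(x) = 1 + x
j(-2*3, 6)*g(-6) = (6 + 6 + 6*(-2*3)²)*(1 - 6) = (6 + 6 + 6*(-6)²)*(-5) = (6 + 6 + 6*36)*(-5) = (6 + 6 + 216)*(-5) = 228*(-5) = -1140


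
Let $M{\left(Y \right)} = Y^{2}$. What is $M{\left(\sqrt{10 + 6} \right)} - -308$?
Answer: $324$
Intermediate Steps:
$M{\left(\sqrt{10 + 6} \right)} - -308 = \left(\sqrt{10 + 6}\right)^{2} - -308 = \left(\sqrt{16}\right)^{2} + 308 = 4^{2} + 308 = 16 + 308 = 324$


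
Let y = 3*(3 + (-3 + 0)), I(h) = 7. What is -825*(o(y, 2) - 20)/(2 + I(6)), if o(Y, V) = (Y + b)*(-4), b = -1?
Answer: 4400/3 ≈ 1466.7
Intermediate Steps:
y = 0 (y = 3*(3 - 3) = 3*0 = 0)
o(Y, V) = 4 - 4*Y (o(Y, V) = (Y - 1)*(-4) = (-1 + Y)*(-4) = 4 - 4*Y)
-825*(o(y, 2) - 20)/(2 + I(6)) = -825*((4 - 4*0) - 20)/(2 + 7) = -825*((4 + 0) - 20)/9 = -825*(4 - 20)/9 = -(-13200)/9 = -825*(-16/9) = 4400/3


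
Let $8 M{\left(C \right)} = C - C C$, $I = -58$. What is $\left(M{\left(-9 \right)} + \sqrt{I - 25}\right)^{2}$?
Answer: $\frac{697}{16} - \frac{45 i \sqrt{83}}{2} \approx 43.563 - 204.98 i$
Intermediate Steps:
$M{\left(C \right)} = - \frac{C^{2}}{8} + \frac{C}{8}$ ($M{\left(C \right)} = \frac{C - C C}{8} = \frac{C - C^{2}}{8} = - \frac{C^{2}}{8} + \frac{C}{8}$)
$\left(M{\left(-9 \right)} + \sqrt{I - 25}\right)^{2} = \left(\frac{1}{8} \left(-9\right) \left(1 - -9\right) + \sqrt{-58 - 25}\right)^{2} = \left(\frac{1}{8} \left(-9\right) \left(1 + 9\right) + \sqrt{-83}\right)^{2} = \left(\frac{1}{8} \left(-9\right) 10 + i \sqrt{83}\right)^{2} = \left(- \frac{45}{4} + i \sqrt{83}\right)^{2}$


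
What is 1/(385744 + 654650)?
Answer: 1/1040394 ≈ 9.6117e-7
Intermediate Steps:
1/(385744 + 654650) = 1/1040394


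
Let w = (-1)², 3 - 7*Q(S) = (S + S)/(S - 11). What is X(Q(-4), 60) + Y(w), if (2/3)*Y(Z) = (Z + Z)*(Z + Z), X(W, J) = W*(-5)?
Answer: 89/21 ≈ 4.2381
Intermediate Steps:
Q(S) = 3/7 - 2*S/(7*(-11 + S)) (Q(S) = 3/7 - (S + S)/(7*(S - 11)) = 3/7 - 2*S/(7*(-11 + S)))
X(W, J) = -5*W
w = 1
Y(Z) = 6*Z² (Y(Z) = 3*((Z + Z)*(Z + Z))/2 = 3*((2*Z)*(2*Z))/2 = 3*(4*Z²)/2 = 6*Z²)
X(Q(-4), 60) + Y(w) = -5*(-33 - 4)/(7*(-11 - 4)) + 6*1² = -5*(-37)/(7*(-15)) + 6*1 = -5*(-1)*(-37)/(7*15) + 6 = -5*37/105 + 6 = -37/21 + 6 = 89/21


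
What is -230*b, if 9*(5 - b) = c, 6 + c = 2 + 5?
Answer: -10120/9 ≈ -1124.4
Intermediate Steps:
c = 1 (c = -6 + (2 + 5) = -6 + 7 = 1)
b = 44/9 (b = 5 - ⅑*1 = 5 - ⅑ = 44/9 ≈ 4.8889)
-230*b = -230*44/9 = -10120/9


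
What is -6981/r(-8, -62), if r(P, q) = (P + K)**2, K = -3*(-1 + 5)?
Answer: -6981/400 ≈ -17.453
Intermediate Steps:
K = -12 (K = -3*4 = -12)
r(P, q) = (-12 + P)**2 (r(P, q) = (P - 12)**2 = (-12 + P)**2)
-6981/r(-8, -62) = -6981/(-12 - 8)**2 = -6981/((-20)**2) = -6981/400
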